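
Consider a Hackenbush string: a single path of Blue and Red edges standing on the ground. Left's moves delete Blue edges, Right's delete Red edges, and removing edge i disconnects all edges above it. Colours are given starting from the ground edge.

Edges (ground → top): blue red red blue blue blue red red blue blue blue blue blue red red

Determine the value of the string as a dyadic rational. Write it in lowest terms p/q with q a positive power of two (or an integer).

7417/16384

value_1 [b]  L=[0]  R=[]  — 1
value_2 [br]  L=[0]  R=[1]  — 1/2
value_3 [brr]  L=[0]  R=[1/2 1]  — 1/4
value_4 [brrb]  L=[0 1/4]  R=[1/2 1]  — 3/8
value_5 [brrbb]  L=[0 1/4 3/8]  R=[1/2 1]  — 7/16
value_6 [brrbbb]  L=[0 1/4 3/8 7/16]  R=[1/2 1]  — 15/32
value_7 [brrbbbr]  L=[0 1/4 3/8 7/16]  R=[15/32 1/2 1]  — 29/64
value_8 [brrbbbrr]  L=[0 1/4 3/8 7/16]  R=[29/64 15/32 1/2 1]  — 57/128
value_9 [brrbbbrrb]  L=[0 1/4 3/8 7/16 57/128]  R=[29/64 15/32 1/2 1]  — 115/256
value_10 [brrbbbrrbb]  L=[0 1/4 3/8 7/16 57/128 115/256]  R=[29/64 15/32 1/2 1]  — 231/512
value_11 [brrbbbrrbbb]  L=[0 1/4 3/8 7/16 57/128 115/256 231/512]  R=[29/64 15/32 1/2 1]  — 463/1024
value_12 [brrbbbrrbbbb]  L=[0 1/4 3/8 7/16 57/128 115/256 231/512 463/1024]  R=[29/64 15/32 1/2 1]  — 927/2048
value_13 [brrbbbrrbbbbb]  L=[0 1/4 3/8 7/16 57/128 115/256 231/512 463/1024 927/2048]  R=[29/64 15/32 1/2 1]  — 1855/4096
value_14 [brrbbbrrbbbbbr]  L=[0 1/4 3/8 7/16 57/128 115/256 231/512 463/1024 927/2048]  R=[1855/4096 29/64 15/32 1/2 1]  — 3709/8192
value_15 [brrbbbrrbbbbbrr]  L=[0 1/4 3/8 7/16 57/128 115/256 231/512 463/1024 927/2048]  R=[3709/8192 1855/4096 29/64 15/32 1/2 1]  — 7417/16384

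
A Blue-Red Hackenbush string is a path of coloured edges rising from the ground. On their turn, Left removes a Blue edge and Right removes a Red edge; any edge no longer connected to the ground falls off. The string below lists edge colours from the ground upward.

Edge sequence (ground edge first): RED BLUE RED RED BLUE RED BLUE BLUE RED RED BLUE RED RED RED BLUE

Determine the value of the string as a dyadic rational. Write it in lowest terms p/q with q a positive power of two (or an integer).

Prefix values for RED BLUE RED RED BLUE RED BLUE BLUE RED RED BLUE RED RED RED BLUE via {L|R} + simplicity:
step 1: add RED to get R; options L={ (no moves) } R={ 0 } = -1
step 2: add BLUE to get RB; options L={ -1 } R={ 0 } = -1/2
step 3: add RED to get RBR; options L={ -1 } R={ -1/2; 0 } = -3/4
step 4: add RED to get RBRR; options L={ -1 } R={ -3/4; -1/2; 0 } = -7/8
step 5: add BLUE to get RBRRB; options L={ -1; -7/8 } R={ -3/4; -1/2; 0 } = -13/16
step 6: add RED to get RBRRBR; options L={ -1; -7/8 } R={ -13/16; -3/4; -1/2; 0 } = -27/32
step 7: add BLUE to get RBRRBRB; options L={ -1; -7/8; -27/32 } R={ -13/16; -3/4; -1/2; 0 } = -53/64
step 8: add BLUE to get RBRRBRBB; options L={ -1; -7/8; -27/32; -53/64 } R={ -13/16; -3/4; -1/2; 0 } = -105/128
step 9: add RED to get RBRRBRBBR; options L={ -1; -7/8; -27/32; -53/64 } R={ -105/128; -13/16; -3/4; -1/2; 0 } = -211/256
step 10: add RED to get RBRRBRBBRR; options L={ -1; -7/8; -27/32; -53/64 } R={ -211/256; -105/128; -13/16; -3/4; -1/2; 0 } = -423/512
step 11: add BLUE to get RBRRBRBBRRB; options L={ -1; -7/8; -27/32; -53/64; -423/512 } R={ -211/256; -105/128; -13/16; -3/4; -1/2; 0 } = -845/1024
step 12: add RED to get RBRRBRBBRRBR; options L={ -1; -7/8; -27/32; -53/64; -423/512 } R={ -845/1024; -211/256; -105/128; -13/16; -3/4; -1/2; 0 } = -1691/2048
step 13: add RED to get RBRRBRBBRRBRR; options L={ -1; -7/8; -27/32; -53/64; -423/512 } R={ -1691/2048; -845/1024; -211/256; -105/128; -13/16; -3/4; -1/2; 0 } = -3383/4096
step 14: add RED to get RBRRBRBBRRBRRR; options L={ -1; -7/8; -27/32; -53/64; -423/512 } R={ -3383/4096; -1691/2048; -845/1024; -211/256; -105/128; -13/16; -3/4; -1/2; 0 } = -6767/8192
step 15: add BLUE to get RBRRBRBBRRBRRRB; options L={ -1; -7/8; -27/32; -53/64; -423/512; -6767/8192 } R={ -3383/4096; -1691/2048; -845/1024; -211/256; -105/128; -13/16; -3/4; -1/2; 0 } = -13533/16384

-13533/16384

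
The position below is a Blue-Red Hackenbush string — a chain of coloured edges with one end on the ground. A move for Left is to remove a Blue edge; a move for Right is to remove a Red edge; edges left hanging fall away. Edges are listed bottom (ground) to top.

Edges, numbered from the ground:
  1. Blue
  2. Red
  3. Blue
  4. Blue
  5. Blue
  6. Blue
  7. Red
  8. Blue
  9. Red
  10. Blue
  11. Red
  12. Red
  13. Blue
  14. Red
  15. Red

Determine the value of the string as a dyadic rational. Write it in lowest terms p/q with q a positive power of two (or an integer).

15689/16384

edge 1 of 15 (Blue): { 0 | — } = 1
edge 2 of 15 (Red): { 0 | 1 } = 1/2
edge 3 of 15 (Blue): { 0 1/2 | 1 } = 3/4
edge 4 of 15 (Blue): { 0 1/2 3/4 | 1 } = 7/8
edge 5 of 15 (Blue): { 0 1/2 3/4 7/8 | 1 } = 15/16
edge 6 of 15 (Blue): { 0 1/2 3/4 7/8 15/16 | 1 } = 31/32
edge 7 of 15 (Red): { 0 1/2 3/4 7/8 15/16 | 31/32 1 } = 61/64
edge 8 of 15 (Blue): { 0 1/2 3/4 7/8 15/16 61/64 | 31/32 1 } = 123/128
edge 9 of 15 (Red): { 0 1/2 3/4 7/8 15/16 61/64 | 123/128 31/32 1 } = 245/256
edge 10 of 15 (Blue): { 0 1/2 3/4 7/8 15/16 61/64 245/256 | 123/128 31/32 1 } = 491/512
edge 11 of 15 (Red): { 0 1/2 3/4 7/8 15/16 61/64 245/256 | 491/512 123/128 31/32 1 } = 981/1024
edge 12 of 15 (Red): { 0 1/2 3/4 7/8 15/16 61/64 245/256 | 981/1024 491/512 123/128 31/32 1 } = 1961/2048
edge 13 of 15 (Blue): { 0 1/2 3/4 7/8 15/16 61/64 245/256 1961/2048 | 981/1024 491/512 123/128 31/32 1 } = 3923/4096
edge 14 of 15 (Red): { 0 1/2 3/4 7/8 15/16 61/64 245/256 1961/2048 | 3923/4096 981/1024 491/512 123/128 31/32 1 } = 7845/8192
edge 15 of 15 (Red): { 0 1/2 3/4 7/8 15/16 61/64 245/256 1961/2048 | 7845/8192 3923/4096 981/1024 491/512 123/128 31/32 1 } = 15689/16384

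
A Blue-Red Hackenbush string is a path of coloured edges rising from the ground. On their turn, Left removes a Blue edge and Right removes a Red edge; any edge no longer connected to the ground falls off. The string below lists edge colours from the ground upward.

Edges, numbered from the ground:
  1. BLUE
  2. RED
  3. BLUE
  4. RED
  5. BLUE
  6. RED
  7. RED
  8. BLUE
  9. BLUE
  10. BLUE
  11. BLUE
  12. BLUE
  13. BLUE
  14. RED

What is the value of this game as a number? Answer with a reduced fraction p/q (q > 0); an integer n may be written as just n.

edge 1 of 14 (BLUE): { 0 | none } -> 1
edge 2 of 14 (RED): { 0 | 1 } -> 1/2
edge 3 of 14 (BLUE): { 0 1/2 | 1 } -> 3/4
edge 4 of 14 (RED): { 0 1/2 | 3/4 1 } -> 5/8
edge 5 of 14 (BLUE): { 0 1/2 5/8 | 3/4 1 } -> 11/16
edge 6 of 14 (RED): { 0 1/2 5/8 | 11/16 3/4 1 } -> 21/32
edge 7 of 14 (RED): { 0 1/2 5/8 | 21/32 11/16 3/4 1 } -> 41/64
edge 8 of 14 (BLUE): { 0 1/2 5/8 41/64 | 21/32 11/16 3/4 1 } -> 83/128
edge 9 of 14 (BLUE): { 0 1/2 5/8 41/64 83/128 | 21/32 11/16 3/4 1 } -> 167/256
edge 10 of 14 (BLUE): { 0 1/2 5/8 41/64 83/128 167/256 | 21/32 11/16 3/4 1 } -> 335/512
edge 11 of 14 (BLUE): { 0 1/2 5/8 41/64 83/128 167/256 335/512 | 21/32 11/16 3/4 1 } -> 671/1024
edge 12 of 14 (BLUE): { 0 1/2 5/8 41/64 83/128 167/256 335/512 671/1024 | 21/32 11/16 3/4 1 } -> 1343/2048
edge 13 of 14 (BLUE): { 0 1/2 5/8 41/64 83/128 167/256 335/512 671/1024 1343/2048 | 21/32 11/16 3/4 1 } -> 2687/4096
edge 14 of 14 (RED): { 0 1/2 5/8 41/64 83/128 167/256 335/512 671/1024 1343/2048 | 2687/4096 21/32 11/16 3/4 1 } -> 5373/8192

5373/8192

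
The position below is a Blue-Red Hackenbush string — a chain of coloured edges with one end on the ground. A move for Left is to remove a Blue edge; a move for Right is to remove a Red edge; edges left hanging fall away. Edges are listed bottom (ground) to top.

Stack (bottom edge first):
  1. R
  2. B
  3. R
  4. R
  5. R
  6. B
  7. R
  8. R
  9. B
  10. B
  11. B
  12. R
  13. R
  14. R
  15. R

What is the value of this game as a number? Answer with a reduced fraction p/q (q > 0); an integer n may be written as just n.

Build val(s[:k]) for k = 1..15, string s = R B R R R B R R B B B R R R R.
val(R) = { · | 0 } = -1
val(RB) = { -1 | 0 } = -1/2
val(RBR) = { -1 | -1/2,0 } = -3/4
val(RBRR) = { -1 | -3/4,-1/2,0 } = -7/8
val(RBRRR) = { -1 | -7/8,-3/4,-1/2,0 } = -15/16
val(RBRRRB) = { -1,-15/16 | -7/8,-3/4,-1/2,0 } = -29/32
val(RBRRRBR) = { -1,-15/16 | -29/32,-7/8,-3/4,-1/2,0 } = -59/64
val(RBRRRBRR) = { -1,-15/16 | -59/64,-29/32,-7/8,-3/4,-1/2,0 } = -119/128
val(RBRRRBRRB) = { -1,-15/16,-119/128 | -59/64,-29/32,-7/8,-3/4,-1/2,0 } = -237/256
val(RBRRRBRRBB) = { -1,-15/16,-119/128,-237/256 | -59/64,-29/32,-7/8,-3/4,-1/2,0 } = -473/512
val(RBRRRBRRBBB) = { -1,-15/16,-119/128,-237/256,-473/512 | -59/64,-29/32,-7/8,-3/4,-1/2,0 } = -945/1024
val(RBRRRBRRBBBR) = { -1,-15/16,-119/128,-237/256,-473/512 | -945/1024,-59/64,-29/32,-7/8,-3/4,-1/2,0 } = -1891/2048
val(RBRRRBRRBBBRR) = { -1,-15/16,-119/128,-237/256,-473/512 | -1891/2048,-945/1024,-59/64,-29/32,-7/8,-3/4,-1/2,0 } = -3783/4096
val(RBRRRBRRBBBRRR) = { -1,-15/16,-119/128,-237/256,-473/512 | -3783/4096,-1891/2048,-945/1024,-59/64,-29/32,-7/8,-3/4,-1/2,0 } = -7567/8192
val(RBRRRBRRBBBRRRR) = { -1,-15/16,-119/128,-237/256,-473/512 | -7567/8192,-3783/4096,-1891/2048,-945/1024,-59/64,-29/32,-7/8,-3/4,-1/2,0 } = -15135/16384

-15135/16384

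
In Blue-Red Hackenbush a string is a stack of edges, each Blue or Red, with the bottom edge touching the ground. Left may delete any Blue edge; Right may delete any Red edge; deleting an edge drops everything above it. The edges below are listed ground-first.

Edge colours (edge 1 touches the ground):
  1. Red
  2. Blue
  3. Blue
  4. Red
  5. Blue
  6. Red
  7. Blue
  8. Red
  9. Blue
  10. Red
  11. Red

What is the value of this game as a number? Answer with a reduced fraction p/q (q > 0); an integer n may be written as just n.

1 of 11 · R · max L −∞ · min R 0 -> -1
2 of 11 · RB · max L -1 · min R 0 -> -1/2
3 of 11 · RBB · max L -1/2 · min R 0 -> -1/4
4 of 11 · RBBR · max L -1/2 · min R -1/4 -> -3/8
5 of 11 · RBBRB · max L -3/8 · min R -1/4 -> -5/16
6 of 11 · RBBRBR · max L -3/8 · min R -5/16 -> -11/32
7 of 11 · RBBRBRB · max L -11/32 · min R -5/16 -> -21/64
8 of 11 · RBBRBRBR · max L -11/32 · min R -21/64 -> -43/128
9 of 11 · RBBRBRBRB · max L -43/128 · min R -21/64 -> -85/256
10 of 11 · RBBRBRBRBR · max L -43/128 · min R -85/256 -> -171/512
11 of 11 · RBBRBRBRBRR · max L -43/128 · min R -171/512 -> -343/1024

-343/1024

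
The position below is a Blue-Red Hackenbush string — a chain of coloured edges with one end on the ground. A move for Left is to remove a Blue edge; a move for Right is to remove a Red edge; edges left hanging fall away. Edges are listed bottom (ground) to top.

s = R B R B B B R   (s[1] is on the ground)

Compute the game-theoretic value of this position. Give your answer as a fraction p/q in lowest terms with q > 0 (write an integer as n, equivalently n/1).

Recurse on prefixes of the 7-edge string R B R B B B R:
1 of 7 · R · max L −∞ · min R 0 -> -1
2 of 7 · RB · max L -1 · min R 0 -> -1/2
3 of 7 · RBR · max L -1 · min R -1/2 -> -3/4
4 of 7 · RBRB · max L -3/4 · min R -1/2 -> -5/8
5 of 7 · RBRBB · max L -5/8 · min R -1/2 -> -9/16
6 of 7 · RBRBBB · max L -9/16 · min R -1/2 -> -17/32
7 of 7 · RBRBBBR · max L -9/16 · min R -17/32 -> -35/64

-35/64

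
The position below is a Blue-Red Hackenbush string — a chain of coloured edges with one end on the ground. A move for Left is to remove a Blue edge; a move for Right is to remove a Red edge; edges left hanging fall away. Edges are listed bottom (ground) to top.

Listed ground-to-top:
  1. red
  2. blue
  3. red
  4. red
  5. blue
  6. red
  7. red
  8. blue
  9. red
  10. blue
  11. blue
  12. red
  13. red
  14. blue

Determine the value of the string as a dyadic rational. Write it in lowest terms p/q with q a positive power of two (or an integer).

-6989/8192

Prefix values for red blue red red blue red red blue red blue blue red red blue via {L|R} + simplicity:
r: Left { (no moves) }, Right { 0 } -> simplest -1
rb: Left { -1 }, Right { 0 } -> simplest -1/2
rbr: Left { -1 }, Right { -1/2; 0 } -> simplest -3/4
rbrr: Left { -1 }, Right { -3/4; -1/2; 0 } -> simplest -7/8
rbrrb: Left { -1; -7/8 }, Right { -3/4; -1/2; 0 } -> simplest -13/16
rbrrbr: Left { -1; -7/8 }, Right { -13/16; -3/4; -1/2; 0 } -> simplest -27/32
rbrrbrr: Left { -1; -7/8 }, Right { -27/32; -13/16; -3/4; -1/2; 0 } -> simplest -55/64
rbrrbrrb: Left { -1; -7/8; -55/64 }, Right { -27/32; -13/16; -3/4; -1/2; 0 } -> simplest -109/128
rbrrbrrbr: Left { -1; -7/8; -55/64 }, Right { -109/128; -27/32; -13/16; -3/4; -1/2; 0 } -> simplest -219/256
rbrrbrrbrb: Left { -1; -7/8; -55/64; -219/256 }, Right { -109/128; -27/32; -13/16; -3/4; -1/2; 0 } -> simplest -437/512
rbrrbrrbrbb: Left { -1; -7/8; -55/64; -219/256; -437/512 }, Right { -109/128; -27/32; -13/16; -3/4; -1/2; 0 } -> simplest -873/1024
rbrrbrrbrbbr: Left { -1; -7/8; -55/64; -219/256; -437/512 }, Right { -873/1024; -109/128; -27/32; -13/16; -3/4; -1/2; 0 } -> simplest -1747/2048
rbrrbrrbrbbrr: Left { -1; -7/8; -55/64; -219/256; -437/512 }, Right { -1747/2048; -873/1024; -109/128; -27/32; -13/16; -3/4; -1/2; 0 } -> simplest -3495/4096
rbrrbrrbrbbrrb: Left { -1; -7/8; -55/64; -219/256; -437/512; -3495/4096 }, Right { -1747/2048; -873/1024; -109/128; -27/32; -13/16; -3/4; -1/2; 0 } -> simplest -6989/8192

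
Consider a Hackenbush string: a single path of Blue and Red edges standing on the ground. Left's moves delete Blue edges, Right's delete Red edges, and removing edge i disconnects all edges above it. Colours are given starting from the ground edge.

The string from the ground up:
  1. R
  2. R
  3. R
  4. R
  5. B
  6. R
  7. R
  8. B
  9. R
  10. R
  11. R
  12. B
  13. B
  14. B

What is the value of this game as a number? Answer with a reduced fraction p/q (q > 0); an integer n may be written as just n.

-3953/1024

g(R) = { ∅ | 0 } = -1
g(RR) = { ∅ | -1,0 } = -2
g(RRR) = { ∅ | -2,-1,0 } = -3
g(RRRR) = { ∅ | -3,-2,-1,0 } = -4
g(RRRRB) = { -4 | -3,-2,-1,0 } = -7/2
g(RRRRBR) = { -4 | -7/2,-3,-2,-1,0 } = -15/4
g(RRRRBRR) = { -4 | -15/4,-7/2,-3,-2,-1,0 } = -31/8
g(RRRRBRRB) = { -4,-31/8 | -15/4,-7/2,-3,-2,-1,0 } = -61/16
g(RRRRBRRBR) = { -4,-31/8 | -61/16,-15/4,-7/2,-3,-2,-1,0 } = -123/32
g(RRRRBRRBRR) = { -4,-31/8 | -123/32,-61/16,-15/4,-7/2,-3,-2,-1,0 } = -247/64
g(RRRRBRRBRRR) = { -4,-31/8 | -247/64,-123/32,-61/16,-15/4,-7/2,-3,-2,-1,0 } = -495/128
g(RRRRBRRBRRRB) = { -4,-31/8,-495/128 | -247/64,-123/32,-61/16,-15/4,-7/2,-3,-2,-1,0 } = -989/256
g(RRRRBRRBRRRBB) = { -4,-31/8,-495/128,-989/256 | -247/64,-123/32,-61/16,-15/4,-7/2,-3,-2,-1,0 } = -1977/512
g(RRRRBRRBRRRBBB) = { -4,-31/8,-495/128,-989/256,-1977/512 | -247/64,-123/32,-61/16,-15/4,-7/2,-3,-2,-1,0 } = -3953/1024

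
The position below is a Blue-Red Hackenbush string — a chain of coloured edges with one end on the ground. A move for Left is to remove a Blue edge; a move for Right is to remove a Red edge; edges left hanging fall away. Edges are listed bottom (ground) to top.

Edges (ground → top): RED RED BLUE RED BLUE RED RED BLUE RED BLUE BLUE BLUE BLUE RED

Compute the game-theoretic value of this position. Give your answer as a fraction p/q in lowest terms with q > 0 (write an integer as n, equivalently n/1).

Recurse on prefixes of the 14-edge string RED RED BLUE RED BLUE RED RED BLUE RED BLUE BLUE BLUE BLUE RED:
v_1 [R]  L=[none]  R=[0]  = -1
v_2 [RR]  L=[none]  R=[-1, 0]  = -2
v_3 [RRB]  L=[-2]  R=[-1, 0]  = -3/2
v_4 [RRBR]  L=[-2]  R=[-3/2, -1, 0]  = -7/4
v_5 [RRBRB]  L=[-2, -7/4]  R=[-3/2, -1, 0]  = -13/8
v_6 [RRBRBR]  L=[-2, -7/4]  R=[-13/8, -3/2, -1, 0]  = -27/16
v_7 [RRBRBRR]  L=[-2, -7/4]  R=[-27/16, -13/8, -3/2, -1, 0]  = -55/32
v_8 [RRBRBRRB]  L=[-2, -7/4, -55/32]  R=[-27/16, -13/8, -3/2, -1, 0]  = -109/64
v_9 [RRBRBRRBR]  L=[-2, -7/4, -55/32]  R=[-109/64, -27/16, -13/8, -3/2, -1, 0]  = -219/128
v_10 [RRBRBRRBRB]  L=[-2, -7/4, -55/32, -219/128]  R=[-109/64, -27/16, -13/8, -3/2, -1, 0]  = -437/256
v_11 [RRBRBRRBRBB]  L=[-2, -7/4, -55/32, -219/128, -437/256]  R=[-109/64, -27/16, -13/8, -3/2, -1, 0]  = -873/512
v_12 [RRBRBRRBRBBB]  L=[-2, -7/4, -55/32, -219/128, -437/256, -873/512]  R=[-109/64, -27/16, -13/8, -3/2, -1, 0]  = -1745/1024
v_13 [RRBRBRRBRBBBB]  L=[-2, -7/4, -55/32, -219/128, -437/256, -873/512, -1745/1024]  R=[-109/64, -27/16, -13/8, -3/2, -1, 0]  = -3489/2048
v_14 [RRBRBRRBRBBBBR]  L=[-2, -7/4, -55/32, -219/128, -437/256, -873/512, -1745/1024]  R=[-3489/2048, -109/64, -27/16, -13/8, -3/2, -1, 0]  = -6979/4096

-6979/4096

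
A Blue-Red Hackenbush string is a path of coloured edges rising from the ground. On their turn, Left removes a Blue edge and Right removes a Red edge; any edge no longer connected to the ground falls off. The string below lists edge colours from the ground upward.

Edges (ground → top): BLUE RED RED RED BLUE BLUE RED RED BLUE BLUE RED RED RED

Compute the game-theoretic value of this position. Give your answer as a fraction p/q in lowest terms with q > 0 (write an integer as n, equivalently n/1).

817/4096

val_1 [B]  L=[0]  R=[]  ⇒ 1
val_2 [BR]  L=[0]  R=[1]  ⇒ 1/2
val_3 [BRR]  L=[0]  R=[1/2 1]  ⇒ 1/4
val_4 [BRRR]  L=[0]  R=[1/4 1/2 1]  ⇒ 1/8
val_5 [BRRRB]  L=[0 1/8]  R=[1/4 1/2 1]  ⇒ 3/16
val_6 [BRRRBB]  L=[0 1/8 3/16]  R=[1/4 1/2 1]  ⇒ 7/32
val_7 [BRRRBBR]  L=[0 1/8 3/16]  R=[7/32 1/4 1/2 1]  ⇒ 13/64
val_8 [BRRRBBRR]  L=[0 1/8 3/16]  R=[13/64 7/32 1/4 1/2 1]  ⇒ 25/128
val_9 [BRRRBBRRB]  L=[0 1/8 3/16 25/128]  R=[13/64 7/32 1/4 1/2 1]  ⇒ 51/256
val_10 [BRRRBBRRBB]  L=[0 1/8 3/16 25/128 51/256]  R=[13/64 7/32 1/4 1/2 1]  ⇒ 103/512
val_11 [BRRRBBRRBBR]  L=[0 1/8 3/16 25/128 51/256]  R=[103/512 13/64 7/32 1/4 1/2 1]  ⇒ 205/1024
val_12 [BRRRBBRRBBRR]  L=[0 1/8 3/16 25/128 51/256]  R=[205/1024 103/512 13/64 7/32 1/4 1/2 1]  ⇒ 409/2048
val_13 [BRRRBBRRBBRRR]  L=[0 1/8 3/16 25/128 51/256]  R=[409/2048 205/1024 103/512 13/64 7/32 1/4 1/2 1]  ⇒ 817/4096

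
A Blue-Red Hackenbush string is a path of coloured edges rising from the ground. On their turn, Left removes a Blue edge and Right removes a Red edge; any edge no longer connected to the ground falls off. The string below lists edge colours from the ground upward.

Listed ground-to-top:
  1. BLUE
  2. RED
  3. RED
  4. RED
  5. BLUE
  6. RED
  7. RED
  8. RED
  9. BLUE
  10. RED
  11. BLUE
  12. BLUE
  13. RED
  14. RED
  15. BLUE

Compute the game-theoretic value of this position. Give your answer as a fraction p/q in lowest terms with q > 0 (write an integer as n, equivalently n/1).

2227/16384

edge 1 of 15 (BLUE): { 0 | · } → 1
edge 2 of 15 (RED): { 0 | 1 } → 1/2
edge 3 of 15 (RED): { 0 | 1/2,1 } → 1/4
edge 4 of 15 (RED): { 0 | 1/4,1/2,1 } → 1/8
edge 5 of 15 (BLUE): { 0,1/8 | 1/4,1/2,1 } → 3/16
edge 6 of 15 (RED): { 0,1/8 | 3/16,1/4,1/2,1 } → 5/32
edge 7 of 15 (RED): { 0,1/8 | 5/32,3/16,1/4,1/2,1 } → 9/64
edge 8 of 15 (RED): { 0,1/8 | 9/64,5/32,3/16,1/4,1/2,1 } → 17/128
edge 9 of 15 (BLUE): { 0,1/8,17/128 | 9/64,5/32,3/16,1/4,1/2,1 } → 35/256
edge 10 of 15 (RED): { 0,1/8,17/128 | 35/256,9/64,5/32,3/16,1/4,1/2,1 } → 69/512
edge 11 of 15 (BLUE): { 0,1/8,17/128,69/512 | 35/256,9/64,5/32,3/16,1/4,1/2,1 } → 139/1024
edge 12 of 15 (BLUE): { 0,1/8,17/128,69/512,139/1024 | 35/256,9/64,5/32,3/16,1/4,1/2,1 } → 279/2048
edge 13 of 15 (RED): { 0,1/8,17/128,69/512,139/1024 | 279/2048,35/256,9/64,5/32,3/16,1/4,1/2,1 } → 557/4096
edge 14 of 15 (RED): { 0,1/8,17/128,69/512,139/1024 | 557/4096,279/2048,35/256,9/64,5/32,3/16,1/4,1/2,1 } → 1113/8192
edge 15 of 15 (BLUE): { 0,1/8,17/128,69/512,139/1024,1113/8192 | 557/4096,279/2048,35/256,9/64,5/32,3/16,1/4,1/2,1 } → 2227/16384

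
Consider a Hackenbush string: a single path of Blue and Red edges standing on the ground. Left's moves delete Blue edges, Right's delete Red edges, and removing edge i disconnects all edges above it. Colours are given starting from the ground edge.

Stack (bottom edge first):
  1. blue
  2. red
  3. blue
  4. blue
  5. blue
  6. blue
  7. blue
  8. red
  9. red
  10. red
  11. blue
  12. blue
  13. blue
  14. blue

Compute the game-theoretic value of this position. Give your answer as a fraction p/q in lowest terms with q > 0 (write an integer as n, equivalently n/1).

7967/8192

Recurse on prefixes of the 14-edge string blue red blue blue blue blue blue red red red blue blue blue blue:
1 of 14 · b · max L 0 · min R +∞ -> 1
2 of 14 · br · max L 0 · min R 1 -> 1/2
3 of 14 · brb · max L 1/2 · min R 1 -> 3/4
4 of 14 · brbb · max L 3/4 · min R 1 -> 7/8
5 of 14 · brbbb · max L 7/8 · min R 1 -> 15/16
6 of 14 · brbbbb · max L 15/16 · min R 1 -> 31/32
7 of 14 · brbbbbb · max L 31/32 · min R 1 -> 63/64
8 of 14 · brbbbbbr · max L 31/32 · min R 63/64 -> 125/128
9 of 14 · brbbbbbrr · max L 31/32 · min R 125/128 -> 249/256
10 of 14 · brbbbbbrrr · max L 31/32 · min R 249/256 -> 497/512
11 of 14 · brbbbbbrrrb · max L 497/512 · min R 249/256 -> 995/1024
12 of 14 · brbbbbbrrrbb · max L 995/1024 · min R 249/256 -> 1991/2048
13 of 14 · brbbbbbrrrbbb · max L 1991/2048 · min R 249/256 -> 3983/4096
14 of 14 · brbbbbbrrrbbbb · max L 3983/4096 · min R 249/256 -> 7967/8192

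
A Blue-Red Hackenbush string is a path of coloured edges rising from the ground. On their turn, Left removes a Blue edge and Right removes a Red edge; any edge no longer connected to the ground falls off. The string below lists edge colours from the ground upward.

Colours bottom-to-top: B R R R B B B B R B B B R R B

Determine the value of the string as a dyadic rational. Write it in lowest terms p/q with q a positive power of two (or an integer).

step 1: add B to get B; options L={ 0 } R={ · } ⇒ 1
step 2: add R to get BR; options L={ 0 } R={ 1 } ⇒ 1/2
step 3: add R to get BRR; options L={ 0 } R={ 1/2,1 } ⇒ 1/4
step 4: add R to get BRRR; options L={ 0 } R={ 1/4,1/2,1 } ⇒ 1/8
step 5: add B to get BRRRB; options L={ 0,1/8 } R={ 1/4,1/2,1 } ⇒ 3/16
step 6: add B to get BRRRBB; options L={ 0,1/8,3/16 } R={ 1/4,1/2,1 } ⇒ 7/32
step 7: add B to get BRRRBBB; options L={ 0,1/8,3/16,7/32 } R={ 1/4,1/2,1 } ⇒ 15/64
step 8: add B to get BRRRBBBB; options L={ 0,1/8,3/16,7/32,15/64 } R={ 1/4,1/2,1 } ⇒ 31/128
step 9: add R to get BRRRBBBBR; options L={ 0,1/8,3/16,7/32,15/64 } R={ 31/128,1/4,1/2,1 } ⇒ 61/256
step 10: add B to get BRRRBBBBRB; options L={ 0,1/8,3/16,7/32,15/64,61/256 } R={ 31/128,1/4,1/2,1 } ⇒ 123/512
step 11: add B to get BRRRBBBBRBB; options L={ 0,1/8,3/16,7/32,15/64,61/256,123/512 } R={ 31/128,1/4,1/2,1 } ⇒ 247/1024
step 12: add B to get BRRRBBBBRBBB; options L={ 0,1/8,3/16,7/32,15/64,61/256,123/512,247/1024 } R={ 31/128,1/4,1/2,1 } ⇒ 495/2048
step 13: add R to get BRRRBBBBRBBBR; options L={ 0,1/8,3/16,7/32,15/64,61/256,123/512,247/1024 } R={ 495/2048,31/128,1/4,1/2,1 } ⇒ 989/4096
step 14: add R to get BRRRBBBBRBBBRR; options L={ 0,1/8,3/16,7/32,15/64,61/256,123/512,247/1024 } R={ 989/4096,495/2048,31/128,1/4,1/2,1 } ⇒ 1977/8192
step 15: add B to get BRRRBBBBRBBBRRB; options L={ 0,1/8,3/16,7/32,15/64,61/256,123/512,247/1024,1977/8192 } R={ 989/4096,495/2048,31/128,1/4,1/2,1 } ⇒ 3955/16384

3955/16384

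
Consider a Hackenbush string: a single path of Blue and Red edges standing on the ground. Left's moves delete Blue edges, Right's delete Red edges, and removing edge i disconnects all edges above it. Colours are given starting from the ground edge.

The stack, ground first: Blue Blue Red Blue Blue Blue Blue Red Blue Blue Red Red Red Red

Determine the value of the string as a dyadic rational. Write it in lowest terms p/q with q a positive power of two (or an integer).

8033/4096

1 of 14 · B · max L 0 · min R +∞ -> 1
2 of 14 · BB · max L 1 · min R +∞ -> 2
3 of 14 · BBR · max L 1 · min R 2 -> 3/2
4 of 14 · BBRB · max L 3/2 · min R 2 -> 7/4
5 of 14 · BBRBB · max L 7/4 · min R 2 -> 15/8
6 of 14 · BBRBBB · max L 15/8 · min R 2 -> 31/16
7 of 14 · BBRBBBB · max L 31/16 · min R 2 -> 63/32
8 of 14 · BBRBBBBR · max L 31/16 · min R 63/32 -> 125/64
9 of 14 · BBRBBBBRB · max L 125/64 · min R 63/32 -> 251/128
10 of 14 · BBRBBBBRBB · max L 251/128 · min R 63/32 -> 503/256
11 of 14 · BBRBBBBRBBR · max L 251/128 · min R 503/256 -> 1005/512
12 of 14 · BBRBBBBRBBRR · max L 251/128 · min R 1005/512 -> 2009/1024
13 of 14 · BBRBBBBRBBRRR · max L 251/128 · min R 2009/1024 -> 4017/2048
14 of 14 · BBRBBBBRBBRRRR · max L 251/128 · min R 4017/2048 -> 8033/4096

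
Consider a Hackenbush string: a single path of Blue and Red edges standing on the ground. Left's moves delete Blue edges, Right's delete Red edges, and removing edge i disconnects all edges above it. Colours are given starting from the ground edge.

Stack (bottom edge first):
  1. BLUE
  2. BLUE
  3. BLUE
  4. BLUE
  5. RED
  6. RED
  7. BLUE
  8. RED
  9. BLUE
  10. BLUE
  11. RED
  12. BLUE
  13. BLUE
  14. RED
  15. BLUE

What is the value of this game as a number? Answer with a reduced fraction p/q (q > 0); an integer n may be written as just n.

6875/2048

Build v(s[:k]) for k = 1..15, string s = BLUE BLUE BLUE BLUE RED RED BLUE RED BLUE BLUE RED BLUE BLUE RED BLUE.
step 1: add BLUE to get B; options L={ 0 } R={ · } — 1
step 2: add BLUE to get BB; options L={ 0 1 } R={ · } — 2
step 3: add BLUE to get BBB; options L={ 0 1 2 } R={ · } — 3
step 4: add BLUE to get BBBB; options L={ 0 1 2 3 } R={ · } — 4
step 5: add RED to get BBBBR; options L={ 0 1 2 3 } R={ 4 } — 7/2
step 6: add RED to get BBBBRR; options L={ 0 1 2 3 } R={ 7/2 4 } — 13/4
step 7: add BLUE to get BBBBRRB; options L={ 0 1 2 3 13/4 } R={ 7/2 4 } — 27/8
step 8: add RED to get BBBBRRBR; options L={ 0 1 2 3 13/4 } R={ 27/8 7/2 4 } — 53/16
step 9: add BLUE to get BBBBRRBRB; options L={ 0 1 2 3 13/4 53/16 } R={ 27/8 7/2 4 } — 107/32
step 10: add BLUE to get BBBBRRBRBB; options L={ 0 1 2 3 13/4 53/16 107/32 } R={ 27/8 7/2 4 } — 215/64
step 11: add RED to get BBBBRRBRBBR; options L={ 0 1 2 3 13/4 53/16 107/32 } R={ 215/64 27/8 7/2 4 } — 429/128
step 12: add BLUE to get BBBBRRBRBBRB; options L={ 0 1 2 3 13/4 53/16 107/32 429/128 } R={ 215/64 27/8 7/2 4 } — 859/256
step 13: add BLUE to get BBBBRRBRBBRBB; options L={ 0 1 2 3 13/4 53/16 107/32 429/128 859/256 } R={ 215/64 27/8 7/2 4 } — 1719/512
step 14: add RED to get BBBBRRBRBBRBBR; options L={ 0 1 2 3 13/4 53/16 107/32 429/128 859/256 } R={ 1719/512 215/64 27/8 7/2 4 } — 3437/1024
step 15: add BLUE to get BBBBRRBRBBRBBRB; options L={ 0 1 2 3 13/4 53/16 107/32 429/128 859/256 3437/1024 } R={ 1719/512 215/64 27/8 7/2 4 } — 6875/2048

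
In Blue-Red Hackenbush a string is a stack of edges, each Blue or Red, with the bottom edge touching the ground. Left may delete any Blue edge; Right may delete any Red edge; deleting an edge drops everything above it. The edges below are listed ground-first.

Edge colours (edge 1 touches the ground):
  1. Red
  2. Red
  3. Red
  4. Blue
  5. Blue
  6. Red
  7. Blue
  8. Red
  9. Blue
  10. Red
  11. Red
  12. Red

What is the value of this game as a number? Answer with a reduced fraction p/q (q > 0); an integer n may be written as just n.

edge 1 of 12 (Red): { (no moves) | 0 } ⇒ -1
edge 2 of 12 (Red): { (no moves) | -1; 0 } ⇒ -2
edge 3 of 12 (Red): { (no moves) | -2; -1; 0 } ⇒ -3
edge 4 of 12 (Blue): { -3 | -2; -1; 0 } ⇒ -5/2
edge 5 of 12 (Blue): { -3; -5/2 | -2; -1; 0 } ⇒ -9/4
edge 6 of 12 (Red): { -3; -5/2 | -9/4; -2; -1; 0 } ⇒ -19/8
edge 7 of 12 (Blue): { -3; -5/2; -19/8 | -9/4; -2; -1; 0 } ⇒ -37/16
edge 8 of 12 (Red): { -3; -5/2; -19/8 | -37/16; -9/4; -2; -1; 0 } ⇒ -75/32
edge 9 of 12 (Blue): { -3; -5/2; -19/8; -75/32 | -37/16; -9/4; -2; -1; 0 } ⇒ -149/64
edge 10 of 12 (Red): { -3; -5/2; -19/8; -75/32 | -149/64; -37/16; -9/4; -2; -1; 0 } ⇒ -299/128
edge 11 of 12 (Red): { -3; -5/2; -19/8; -75/32 | -299/128; -149/64; -37/16; -9/4; -2; -1; 0 } ⇒ -599/256
edge 12 of 12 (Red): { -3; -5/2; -19/8; -75/32 | -599/256; -299/128; -149/64; -37/16; -9/4; -2; -1; 0 } ⇒ -1199/512

-1199/512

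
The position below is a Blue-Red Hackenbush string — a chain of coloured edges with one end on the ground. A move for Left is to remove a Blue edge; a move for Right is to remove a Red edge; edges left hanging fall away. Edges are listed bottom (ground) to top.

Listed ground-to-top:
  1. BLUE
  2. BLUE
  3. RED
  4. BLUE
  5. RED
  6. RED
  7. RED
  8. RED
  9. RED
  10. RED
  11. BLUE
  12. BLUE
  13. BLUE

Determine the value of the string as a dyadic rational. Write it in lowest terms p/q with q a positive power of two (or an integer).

3087/2048

B: Left { 0 }, Right { ∅ } => simplest 1
BB: Left { 0; 1 }, Right { ∅ } => simplest 2
BBR: Left { 0; 1 }, Right { 2 } => simplest 3/2
BBRB: Left { 0; 1; 3/2 }, Right { 2 } => simplest 7/4
BBRBR: Left { 0; 1; 3/2 }, Right { 7/4; 2 } => simplest 13/8
BBRBRR: Left { 0; 1; 3/2 }, Right { 13/8; 7/4; 2 } => simplest 25/16
BBRBRRR: Left { 0; 1; 3/2 }, Right { 25/16; 13/8; 7/4; 2 } => simplest 49/32
BBRBRRRR: Left { 0; 1; 3/2 }, Right { 49/32; 25/16; 13/8; 7/4; 2 } => simplest 97/64
BBRBRRRRR: Left { 0; 1; 3/2 }, Right { 97/64; 49/32; 25/16; 13/8; 7/4; 2 } => simplest 193/128
BBRBRRRRRR: Left { 0; 1; 3/2 }, Right { 193/128; 97/64; 49/32; 25/16; 13/8; 7/4; 2 } => simplest 385/256
BBRBRRRRRRB: Left { 0; 1; 3/2; 385/256 }, Right { 193/128; 97/64; 49/32; 25/16; 13/8; 7/4; 2 } => simplest 771/512
BBRBRRRRRRBB: Left { 0; 1; 3/2; 385/256; 771/512 }, Right { 193/128; 97/64; 49/32; 25/16; 13/8; 7/4; 2 } => simplest 1543/1024
BBRBRRRRRRBBB: Left { 0; 1; 3/2; 385/256; 771/512; 1543/1024 }, Right { 193/128; 97/64; 49/32; 25/16; 13/8; 7/4; 2 } => simplest 3087/2048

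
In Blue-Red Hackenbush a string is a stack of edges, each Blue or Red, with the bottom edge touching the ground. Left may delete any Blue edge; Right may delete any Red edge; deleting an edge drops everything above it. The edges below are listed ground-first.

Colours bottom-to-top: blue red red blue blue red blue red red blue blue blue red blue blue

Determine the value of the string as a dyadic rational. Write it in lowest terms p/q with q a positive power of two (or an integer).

6775/16384

step 1: add blue to get b; options L={ 0 } R={ (no moves) } = 1
step 2: add red to get br; options L={ 0 } R={ 1 } = 1/2
step 3: add red to get brr; options L={ 0 } R={ 1/2,1 } = 1/4
step 4: add blue to get brrb; options L={ 0,1/4 } R={ 1/2,1 } = 3/8
step 5: add blue to get brrbb; options L={ 0,1/4,3/8 } R={ 1/2,1 } = 7/16
step 6: add red to get brrbbr; options L={ 0,1/4,3/8 } R={ 7/16,1/2,1 } = 13/32
step 7: add blue to get brrbbrb; options L={ 0,1/4,3/8,13/32 } R={ 7/16,1/2,1 } = 27/64
step 8: add red to get brrbbrbr; options L={ 0,1/4,3/8,13/32 } R={ 27/64,7/16,1/2,1 } = 53/128
step 9: add red to get brrbbrbrr; options L={ 0,1/4,3/8,13/32 } R={ 53/128,27/64,7/16,1/2,1 } = 105/256
step 10: add blue to get brrbbrbrrb; options L={ 0,1/4,3/8,13/32,105/256 } R={ 53/128,27/64,7/16,1/2,1 } = 211/512
step 11: add blue to get brrbbrbrrbb; options L={ 0,1/4,3/8,13/32,105/256,211/512 } R={ 53/128,27/64,7/16,1/2,1 } = 423/1024
step 12: add blue to get brrbbrbrrbbb; options L={ 0,1/4,3/8,13/32,105/256,211/512,423/1024 } R={ 53/128,27/64,7/16,1/2,1 } = 847/2048
step 13: add red to get brrbbrbrrbbbr; options L={ 0,1/4,3/8,13/32,105/256,211/512,423/1024 } R={ 847/2048,53/128,27/64,7/16,1/2,1 } = 1693/4096
step 14: add blue to get brrbbrbrrbbbrb; options L={ 0,1/4,3/8,13/32,105/256,211/512,423/1024,1693/4096 } R={ 847/2048,53/128,27/64,7/16,1/2,1 } = 3387/8192
step 15: add blue to get brrbbrbrrbbbrbb; options L={ 0,1/4,3/8,13/32,105/256,211/512,423/1024,1693/4096,3387/8192 } R={ 847/2048,53/128,27/64,7/16,1/2,1 } = 6775/16384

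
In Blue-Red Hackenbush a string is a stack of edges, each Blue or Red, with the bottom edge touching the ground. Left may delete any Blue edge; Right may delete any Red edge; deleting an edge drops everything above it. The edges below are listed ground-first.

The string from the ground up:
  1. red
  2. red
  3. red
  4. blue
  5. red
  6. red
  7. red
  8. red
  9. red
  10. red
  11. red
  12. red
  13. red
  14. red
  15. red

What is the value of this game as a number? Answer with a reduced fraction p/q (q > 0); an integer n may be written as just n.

val(r) = { ∅ | 0 } => -1
val(rr) = { ∅ | -1 0 } => -2
val(rrr) = { ∅ | -2 -1 0 } => -3
val(rrrb) = { -3 | -2 -1 0 } => -5/2
val(rrrbr) = { -3 | -5/2 -2 -1 0 } => -11/4
val(rrrbrr) = { -3 | -11/4 -5/2 -2 -1 0 } => -23/8
val(rrrbrrr) = { -3 | -23/8 -11/4 -5/2 -2 -1 0 } => -47/16
val(rrrbrrrr) = { -3 | -47/16 -23/8 -11/4 -5/2 -2 -1 0 } => -95/32
val(rrrbrrrrr) = { -3 | -95/32 -47/16 -23/8 -11/4 -5/2 -2 -1 0 } => -191/64
val(rrrbrrrrrr) = { -3 | -191/64 -95/32 -47/16 -23/8 -11/4 -5/2 -2 -1 0 } => -383/128
val(rrrbrrrrrrr) = { -3 | -383/128 -191/64 -95/32 -47/16 -23/8 -11/4 -5/2 -2 -1 0 } => -767/256
val(rrrbrrrrrrrr) = { -3 | -767/256 -383/128 -191/64 -95/32 -47/16 -23/8 -11/4 -5/2 -2 -1 0 } => -1535/512
val(rrrbrrrrrrrrr) = { -3 | -1535/512 -767/256 -383/128 -191/64 -95/32 -47/16 -23/8 -11/4 -5/2 -2 -1 0 } => -3071/1024
val(rrrbrrrrrrrrrr) = { -3 | -3071/1024 -1535/512 -767/256 -383/128 -191/64 -95/32 -47/16 -23/8 -11/4 -5/2 -2 -1 0 } => -6143/2048
val(rrrbrrrrrrrrrrr) = { -3 | -6143/2048 -3071/1024 -1535/512 -767/256 -383/128 -191/64 -95/32 -47/16 -23/8 -11/4 -5/2 -2 -1 0 } => -12287/4096

-12287/4096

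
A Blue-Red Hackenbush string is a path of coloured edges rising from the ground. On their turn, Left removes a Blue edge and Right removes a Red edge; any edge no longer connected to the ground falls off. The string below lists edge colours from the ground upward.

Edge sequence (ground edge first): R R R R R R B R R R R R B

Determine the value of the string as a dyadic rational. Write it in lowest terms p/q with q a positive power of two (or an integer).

-765/128

Build val(s[:k]) for k = 1..13, string s = R R R R R R B R R R R R B.
edge 1 of 13 (R): { (no moves) | 0 } => -1
edge 2 of 13 (R): { (no moves) | -1; 0 } => -2
edge 3 of 13 (R): { (no moves) | -2; -1; 0 } => -3
edge 4 of 13 (R): { (no moves) | -3; -2; -1; 0 } => -4
edge 5 of 13 (R): { (no moves) | -4; -3; -2; -1; 0 } => -5
edge 6 of 13 (R): { (no moves) | -5; -4; -3; -2; -1; 0 } => -6
edge 7 of 13 (B): { -6 | -5; -4; -3; -2; -1; 0 } => -11/2
edge 8 of 13 (R): { -6 | -11/2; -5; -4; -3; -2; -1; 0 } => -23/4
edge 9 of 13 (R): { -6 | -23/4; -11/2; -5; -4; -3; -2; -1; 0 } => -47/8
edge 10 of 13 (R): { -6 | -47/8; -23/4; -11/2; -5; -4; -3; -2; -1; 0 } => -95/16
edge 11 of 13 (R): { -6 | -95/16; -47/8; -23/4; -11/2; -5; -4; -3; -2; -1; 0 } => -191/32
edge 12 of 13 (R): { -6 | -191/32; -95/16; -47/8; -23/4; -11/2; -5; -4; -3; -2; -1; 0 } => -383/64
edge 13 of 13 (B): { -6; -383/64 | -191/32; -95/16; -47/8; -23/4; -11/2; -5; -4; -3; -2; -1; 0 } => -765/128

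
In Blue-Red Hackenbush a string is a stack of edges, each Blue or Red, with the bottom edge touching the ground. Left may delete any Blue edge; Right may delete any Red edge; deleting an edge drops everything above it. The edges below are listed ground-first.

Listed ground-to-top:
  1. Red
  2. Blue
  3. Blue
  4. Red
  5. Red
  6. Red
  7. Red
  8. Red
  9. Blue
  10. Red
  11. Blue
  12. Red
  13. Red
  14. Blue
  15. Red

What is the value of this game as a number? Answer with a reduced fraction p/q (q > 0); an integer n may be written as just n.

Build g(s[:k]) for k = 1..15, string s = Red Blue Blue Red Red Red Red Red Blue Red Blue Red Red Blue Red.
step 1: add Red to get R; options L={ none } R={ 0 } → -1
step 2: add Blue to get RB; options L={ -1 } R={ 0 } → -1/2
step 3: add Blue to get RBB; options L={ -1, -1/2 } R={ 0 } → -1/4
step 4: add Red to get RBBR; options L={ -1, -1/2 } R={ -1/4, 0 } → -3/8
step 5: add Red to get RBBRR; options L={ -1, -1/2 } R={ -3/8, -1/4, 0 } → -7/16
step 6: add Red to get RBBRRR; options L={ -1, -1/2 } R={ -7/16, -3/8, -1/4, 0 } → -15/32
step 7: add Red to get RBBRRRR; options L={ -1, -1/2 } R={ -15/32, -7/16, -3/8, -1/4, 0 } → -31/64
step 8: add Red to get RBBRRRRR; options L={ -1, -1/2 } R={ -31/64, -15/32, -7/16, -3/8, -1/4, 0 } → -63/128
step 9: add Blue to get RBBRRRRRB; options L={ -1, -1/2, -63/128 } R={ -31/64, -15/32, -7/16, -3/8, -1/4, 0 } → -125/256
step 10: add Red to get RBBRRRRRBR; options L={ -1, -1/2, -63/128 } R={ -125/256, -31/64, -15/32, -7/16, -3/8, -1/4, 0 } → -251/512
step 11: add Blue to get RBBRRRRRBRB; options L={ -1, -1/2, -63/128, -251/512 } R={ -125/256, -31/64, -15/32, -7/16, -3/8, -1/4, 0 } → -501/1024
step 12: add Red to get RBBRRRRRBRBR; options L={ -1, -1/2, -63/128, -251/512 } R={ -501/1024, -125/256, -31/64, -15/32, -7/16, -3/8, -1/4, 0 } → -1003/2048
step 13: add Red to get RBBRRRRRBRBRR; options L={ -1, -1/2, -63/128, -251/512 } R={ -1003/2048, -501/1024, -125/256, -31/64, -15/32, -7/16, -3/8, -1/4, 0 } → -2007/4096
step 14: add Blue to get RBBRRRRRBRBRRB; options L={ -1, -1/2, -63/128, -251/512, -2007/4096 } R={ -1003/2048, -501/1024, -125/256, -31/64, -15/32, -7/16, -3/8, -1/4, 0 } → -4013/8192
step 15: add Red to get RBBRRRRRBRBRRBR; options L={ -1, -1/2, -63/128, -251/512, -2007/4096 } R={ -4013/8192, -1003/2048, -501/1024, -125/256, -31/64, -15/32, -7/16, -3/8, -1/4, 0 } → -8027/16384

-8027/16384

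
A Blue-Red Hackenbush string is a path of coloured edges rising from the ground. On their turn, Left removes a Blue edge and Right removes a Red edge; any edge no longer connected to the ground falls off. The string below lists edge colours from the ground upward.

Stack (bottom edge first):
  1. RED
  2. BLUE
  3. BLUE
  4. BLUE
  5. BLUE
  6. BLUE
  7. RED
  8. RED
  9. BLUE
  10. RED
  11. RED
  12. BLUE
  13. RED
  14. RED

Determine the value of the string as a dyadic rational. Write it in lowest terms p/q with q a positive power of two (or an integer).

Build G(s[:k]) for k = 1..14, string s = RED BLUE BLUE BLUE BLUE BLUE RED RED BLUE RED RED BLUE RED RED.
edge 1 of 14 (RED): { · | 0 } so -1
edge 2 of 14 (BLUE): { -1 | 0 } so -1/2
edge 3 of 14 (BLUE): { -1,-1/2 | 0 } so -1/4
edge 4 of 14 (BLUE): { -1,-1/2,-1/4 | 0 } so -1/8
edge 5 of 14 (BLUE): { -1,-1/2,-1/4,-1/8 | 0 } so -1/16
edge 6 of 14 (BLUE): { -1,-1/2,-1/4,-1/8,-1/16 | 0 } so -1/32
edge 7 of 14 (RED): { -1,-1/2,-1/4,-1/8,-1/16 | -1/32,0 } so -3/64
edge 8 of 14 (RED): { -1,-1/2,-1/4,-1/8,-1/16 | -3/64,-1/32,0 } so -7/128
edge 9 of 14 (BLUE): { -1,-1/2,-1/4,-1/8,-1/16,-7/128 | -3/64,-1/32,0 } so -13/256
edge 10 of 14 (RED): { -1,-1/2,-1/4,-1/8,-1/16,-7/128 | -13/256,-3/64,-1/32,0 } so -27/512
edge 11 of 14 (RED): { -1,-1/2,-1/4,-1/8,-1/16,-7/128 | -27/512,-13/256,-3/64,-1/32,0 } so -55/1024
edge 12 of 14 (BLUE): { -1,-1/2,-1/4,-1/8,-1/16,-7/128,-55/1024 | -27/512,-13/256,-3/64,-1/32,0 } so -109/2048
edge 13 of 14 (RED): { -1,-1/2,-1/4,-1/8,-1/16,-7/128,-55/1024 | -109/2048,-27/512,-13/256,-3/64,-1/32,0 } so -219/4096
edge 14 of 14 (RED): { -1,-1/2,-1/4,-1/8,-1/16,-7/128,-55/1024 | -219/4096,-109/2048,-27/512,-13/256,-3/64,-1/32,0 } so -439/8192

-439/8192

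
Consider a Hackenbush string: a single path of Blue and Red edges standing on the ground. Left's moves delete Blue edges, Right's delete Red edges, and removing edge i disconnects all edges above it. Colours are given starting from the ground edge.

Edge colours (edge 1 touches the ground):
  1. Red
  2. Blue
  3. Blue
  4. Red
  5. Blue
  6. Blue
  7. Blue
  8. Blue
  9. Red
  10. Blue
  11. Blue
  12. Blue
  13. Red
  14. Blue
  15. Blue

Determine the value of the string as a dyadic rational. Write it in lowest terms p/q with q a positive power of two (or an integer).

-4233/16384

Prefix values for Red Blue Blue Red Blue Blue Blue Blue Red Blue Blue Blue Red Blue Blue via {L|R} + simplicity:
R: Left { none }, Right { 0 } ⇒ simplest -1
RB: Left { -1 }, Right { 0 } ⇒ simplest -1/2
RBB: Left { -1 -1/2 }, Right { 0 } ⇒ simplest -1/4
RBBR: Left { -1 -1/2 }, Right { -1/4 0 } ⇒ simplest -3/8
RBBRB: Left { -1 -1/2 -3/8 }, Right { -1/4 0 } ⇒ simplest -5/16
RBBRBB: Left { -1 -1/2 -3/8 -5/16 }, Right { -1/4 0 } ⇒ simplest -9/32
RBBRBBB: Left { -1 -1/2 -3/8 -5/16 -9/32 }, Right { -1/4 0 } ⇒ simplest -17/64
RBBRBBBB: Left { -1 -1/2 -3/8 -5/16 -9/32 -17/64 }, Right { -1/4 0 } ⇒ simplest -33/128
RBBRBBBBR: Left { -1 -1/2 -3/8 -5/16 -9/32 -17/64 }, Right { -33/128 -1/4 0 } ⇒ simplest -67/256
RBBRBBBBRB: Left { -1 -1/2 -3/8 -5/16 -9/32 -17/64 -67/256 }, Right { -33/128 -1/4 0 } ⇒ simplest -133/512
RBBRBBBBRBB: Left { -1 -1/2 -3/8 -5/16 -9/32 -17/64 -67/256 -133/512 }, Right { -33/128 -1/4 0 } ⇒ simplest -265/1024
RBBRBBBBRBBB: Left { -1 -1/2 -3/8 -5/16 -9/32 -17/64 -67/256 -133/512 -265/1024 }, Right { -33/128 -1/4 0 } ⇒ simplest -529/2048
RBBRBBBBRBBBR: Left { -1 -1/2 -3/8 -5/16 -9/32 -17/64 -67/256 -133/512 -265/1024 }, Right { -529/2048 -33/128 -1/4 0 } ⇒ simplest -1059/4096
RBBRBBBBRBBBRB: Left { -1 -1/2 -3/8 -5/16 -9/32 -17/64 -67/256 -133/512 -265/1024 -1059/4096 }, Right { -529/2048 -33/128 -1/4 0 } ⇒ simplest -2117/8192
RBBRBBBBRBBBRBB: Left { -1 -1/2 -3/8 -5/16 -9/32 -17/64 -67/256 -133/512 -265/1024 -1059/4096 -2117/8192 }, Right { -529/2048 -33/128 -1/4 0 } ⇒ simplest -4233/16384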